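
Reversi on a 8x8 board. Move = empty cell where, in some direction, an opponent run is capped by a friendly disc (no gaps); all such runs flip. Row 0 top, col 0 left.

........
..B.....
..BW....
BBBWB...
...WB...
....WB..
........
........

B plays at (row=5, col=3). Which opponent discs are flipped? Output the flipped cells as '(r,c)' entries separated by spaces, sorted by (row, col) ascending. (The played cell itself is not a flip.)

Answer: (5,4)

Derivation:
Dir NW: first cell '.' (not opp) -> no flip
Dir N: opp run (4,3) (3,3) (2,3), next='.' -> no flip
Dir NE: first cell 'B' (not opp) -> no flip
Dir W: first cell '.' (not opp) -> no flip
Dir E: opp run (5,4) capped by B -> flip
Dir SW: first cell '.' (not opp) -> no flip
Dir S: first cell '.' (not opp) -> no flip
Dir SE: first cell '.' (not opp) -> no flip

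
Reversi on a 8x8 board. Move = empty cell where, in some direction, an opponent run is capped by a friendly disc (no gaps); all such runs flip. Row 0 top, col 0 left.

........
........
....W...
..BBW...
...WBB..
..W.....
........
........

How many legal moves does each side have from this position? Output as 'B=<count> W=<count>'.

-- B to move --
(1,3): no bracket -> illegal
(1,4): flips 2 -> legal
(1,5): flips 1 -> legal
(2,3): flips 1 -> legal
(2,5): no bracket -> illegal
(3,5): flips 1 -> legal
(4,1): no bracket -> illegal
(4,2): flips 1 -> legal
(5,1): no bracket -> illegal
(5,3): flips 1 -> legal
(5,4): flips 1 -> legal
(6,1): no bracket -> illegal
(6,2): no bracket -> illegal
(6,3): no bracket -> illegal
B mobility = 7
-- W to move --
(2,1): flips 1 -> legal
(2,2): no bracket -> illegal
(2,3): flips 1 -> legal
(3,1): flips 2 -> legal
(3,5): no bracket -> illegal
(3,6): no bracket -> illegal
(4,1): no bracket -> illegal
(4,2): flips 1 -> legal
(4,6): flips 2 -> legal
(5,3): no bracket -> illegal
(5,4): flips 1 -> legal
(5,5): no bracket -> illegal
(5,6): flips 1 -> legal
W mobility = 7

Answer: B=7 W=7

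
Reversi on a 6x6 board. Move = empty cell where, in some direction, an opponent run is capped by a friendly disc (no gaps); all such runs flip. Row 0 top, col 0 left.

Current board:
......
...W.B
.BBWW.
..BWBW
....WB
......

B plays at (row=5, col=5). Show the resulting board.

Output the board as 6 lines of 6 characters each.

Place B at (5,5); scan 8 dirs for brackets.
Dir NW: opp run (4,4) (3,3) capped by B -> flip
Dir N: first cell 'B' (not opp) -> no flip
Dir NE: edge -> no flip
Dir W: first cell '.' (not opp) -> no flip
Dir E: edge -> no flip
Dir SW: edge -> no flip
Dir S: edge -> no flip
Dir SE: edge -> no flip
All flips: (3,3) (4,4)

Answer: ......
...W.B
.BBWW.
..BBBW
....BB
.....B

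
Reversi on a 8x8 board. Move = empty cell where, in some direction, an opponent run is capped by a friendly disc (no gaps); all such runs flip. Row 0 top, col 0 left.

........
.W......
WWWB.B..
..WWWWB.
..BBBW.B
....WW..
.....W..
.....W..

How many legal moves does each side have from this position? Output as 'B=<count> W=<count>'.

Answer: B=13 W=12

Derivation:
-- B to move --
(0,0): flips 3 -> legal
(0,1): no bracket -> illegal
(0,2): no bracket -> illegal
(1,0): flips 2 -> legal
(1,2): flips 2 -> legal
(1,3): no bracket -> illegal
(2,4): flips 2 -> legal
(2,6): flips 1 -> legal
(3,0): no bracket -> illegal
(3,1): flips 4 -> legal
(4,1): flips 1 -> legal
(4,6): flips 1 -> legal
(5,3): no bracket -> illegal
(5,6): flips 2 -> legal
(6,3): flips 2 -> legal
(6,4): flips 1 -> legal
(6,6): flips 1 -> legal
(7,4): no bracket -> illegal
(7,6): flips 2 -> legal
B mobility = 13
-- W to move --
(1,2): flips 1 -> legal
(1,3): flips 1 -> legal
(1,4): flips 1 -> legal
(1,5): flips 1 -> legal
(1,6): flips 1 -> legal
(2,4): flips 1 -> legal
(2,6): no bracket -> illegal
(2,7): flips 1 -> legal
(3,1): no bracket -> illegal
(3,7): flips 1 -> legal
(4,1): flips 3 -> legal
(4,6): no bracket -> illegal
(5,1): flips 1 -> legal
(5,2): flips 2 -> legal
(5,3): flips 2 -> legal
(5,6): no bracket -> illegal
(5,7): no bracket -> illegal
W mobility = 12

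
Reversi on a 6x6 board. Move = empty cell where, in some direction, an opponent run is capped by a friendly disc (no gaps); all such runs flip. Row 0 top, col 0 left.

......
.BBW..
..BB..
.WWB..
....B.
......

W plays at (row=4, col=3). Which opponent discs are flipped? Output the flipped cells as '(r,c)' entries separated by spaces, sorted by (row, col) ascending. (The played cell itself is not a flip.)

Answer: (2,3) (3,3)

Derivation:
Dir NW: first cell 'W' (not opp) -> no flip
Dir N: opp run (3,3) (2,3) capped by W -> flip
Dir NE: first cell '.' (not opp) -> no flip
Dir W: first cell '.' (not opp) -> no flip
Dir E: opp run (4,4), next='.' -> no flip
Dir SW: first cell '.' (not opp) -> no flip
Dir S: first cell '.' (not opp) -> no flip
Dir SE: first cell '.' (not opp) -> no flip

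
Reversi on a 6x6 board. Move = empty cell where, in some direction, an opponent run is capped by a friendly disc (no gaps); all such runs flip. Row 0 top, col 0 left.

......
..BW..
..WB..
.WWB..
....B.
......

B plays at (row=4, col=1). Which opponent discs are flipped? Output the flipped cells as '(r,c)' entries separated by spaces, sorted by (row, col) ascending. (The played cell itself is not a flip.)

Dir NW: first cell '.' (not opp) -> no flip
Dir N: opp run (3,1), next='.' -> no flip
Dir NE: opp run (3,2) capped by B -> flip
Dir W: first cell '.' (not opp) -> no flip
Dir E: first cell '.' (not opp) -> no flip
Dir SW: first cell '.' (not opp) -> no flip
Dir S: first cell '.' (not opp) -> no flip
Dir SE: first cell '.' (not opp) -> no flip

Answer: (3,2)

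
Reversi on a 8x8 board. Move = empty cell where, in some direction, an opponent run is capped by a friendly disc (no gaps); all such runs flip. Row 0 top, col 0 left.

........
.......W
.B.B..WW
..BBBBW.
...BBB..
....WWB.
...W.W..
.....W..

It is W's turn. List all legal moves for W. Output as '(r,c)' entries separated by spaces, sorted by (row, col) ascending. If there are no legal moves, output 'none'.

Answer: (1,0) (2,2) (2,4) (2,5) (3,1) (4,7) (5,3) (5,7)

Derivation:
(1,0): flips 3 -> legal
(1,1): no bracket -> illegal
(1,2): no bracket -> illegal
(1,3): no bracket -> illegal
(1,4): no bracket -> illegal
(2,0): no bracket -> illegal
(2,2): flips 2 -> legal
(2,4): flips 2 -> legal
(2,5): flips 2 -> legal
(3,0): no bracket -> illegal
(3,1): flips 4 -> legal
(4,1): no bracket -> illegal
(4,2): no bracket -> illegal
(4,6): no bracket -> illegal
(4,7): flips 1 -> legal
(5,2): no bracket -> illegal
(5,3): flips 2 -> legal
(5,7): flips 1 -> legal
(6,6): no bracket -> illegal
(6,7): no bracket -> illegal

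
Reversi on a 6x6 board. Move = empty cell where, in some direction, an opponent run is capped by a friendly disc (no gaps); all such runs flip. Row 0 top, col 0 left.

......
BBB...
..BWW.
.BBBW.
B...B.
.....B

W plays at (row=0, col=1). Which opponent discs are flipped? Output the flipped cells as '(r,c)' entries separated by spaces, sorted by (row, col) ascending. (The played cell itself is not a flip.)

Answer: (1,2)

Derivation:
Dir NW: edge -> no flip
Dir N: edge -> no flip
Dir NE: edge -> no flip
Dir W: first cell '.' (not opp) -> no flip
Dir E: first cell '.' (not opp) -> no flip
Dir SW: opp run (1,0), next=edge -> no flip
Dir S: opp run (1,1), next='.' -> no flip
Dir SE: opp run (1,2) capped by W -> flip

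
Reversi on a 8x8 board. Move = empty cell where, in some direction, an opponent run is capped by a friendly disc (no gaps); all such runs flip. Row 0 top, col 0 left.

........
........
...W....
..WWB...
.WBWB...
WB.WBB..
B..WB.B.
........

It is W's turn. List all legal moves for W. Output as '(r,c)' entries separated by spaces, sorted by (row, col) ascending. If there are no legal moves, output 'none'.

Answer: (2,5) (3,1) (3,5) (4,5) (5,2) (5,6) (6,1) (6,5) (7,0) (7,5) (7,7)

Derivation:
(2,4): no bracket -> illegal
(2,5): flips 1 -> legal
(3,1): flips 1 -> legal
(3,5): flips 2 -> legal
(4,0): no bracket -> illegal
(4,5): flips 3 -> legal
(4,6): no bracket -> illegal
(5,2): flips 2 -> legal
(5,6): flips 2 -> legal
(5,7): no bracket -> illegal
(6,1): flips 1 -> legal
(6,2): no bracket -> illegal
(6,5): flips 2 -> legal
(6,7): no bracket -> illegal
(7,0): flips 1 -> legal
(7,1): no bracket -> illegal
(7,3): no bracket -> illegal
(7,4): no bracket -> illegal
(7,5): flips 1 -> legal
(7,6): no bracket -> illegal
(7,7): flips 3 -> legal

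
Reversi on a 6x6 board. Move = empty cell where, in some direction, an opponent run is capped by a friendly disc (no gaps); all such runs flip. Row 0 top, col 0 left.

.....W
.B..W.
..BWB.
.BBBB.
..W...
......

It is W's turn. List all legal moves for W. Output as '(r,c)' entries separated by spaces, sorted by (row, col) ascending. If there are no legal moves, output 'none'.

Answer: (1,2) (1,5) (2,0) (2,1) (2,5) (4,1) (4,3) (4,4) (4,5)

Derivation:
(0,0): no bracket -> illegal
(0,1): no bracket -> illegal
(0,2): no bracket -> illegal
(1,0): no bracket -> illegal
(1,2): flips 2 -> legal
(1,3): no bracket -> illegal
(1,5): flips 2 -> legal
(2,0): flips 1 -> legal
(2,1): flips 1 -> legal
(2,5): flips 1 -> legal
(3,0): no bracket -> illegal
(3,5): no bracket -> illegal
(4,0): no bracket -> illegal
(4,1): flips 1 -> legal
(4,3): flips 1 -> legal
(4,4): flips 2 -> legal
(4,5): flips 1 -> legal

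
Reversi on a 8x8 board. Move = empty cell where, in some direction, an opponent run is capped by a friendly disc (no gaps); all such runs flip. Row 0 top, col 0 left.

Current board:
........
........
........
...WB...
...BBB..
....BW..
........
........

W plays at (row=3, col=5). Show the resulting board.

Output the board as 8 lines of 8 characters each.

Place W at (3,5); scan 8 dirs for brackets.
Dir NW: first cell '.' (not opp) -> no flip
Dir N: first cell '.' (not opp) -> no flip
Dir NE: first cell '.' (not opp) -> no flip
Dir W: opp run (3,4) capped by W -> flip
Dir E: first cell '.' (not opp) -> no flip
Dir SW: opp run (4,4), next='.' -> no flip
Dir S: opp run (4,5) capped by W -> flip
Dir SE: first cell '.' (not opp) -> no flip
All flips: (3,4) (4,5)

Answer: ........
........
........
...WWW..
...BBW..
....BW..
........
........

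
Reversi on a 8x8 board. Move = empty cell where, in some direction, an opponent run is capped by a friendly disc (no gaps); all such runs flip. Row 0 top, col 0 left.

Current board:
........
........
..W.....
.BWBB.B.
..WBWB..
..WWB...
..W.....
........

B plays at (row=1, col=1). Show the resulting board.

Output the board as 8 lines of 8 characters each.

Place B at (1,1); scan 8 dirs for brackets.
Dir NW: first cell '.' (not opp) -> no flip
Dir N: first cell '.' (not opp) -> no flip
Dir NE: first cell '.' (not opp) -> no flip
Dir W: first cell '.' (not opp) -> no flip
Dir E: first cell '.' (not opp) -> no flip
Dir SW: first cell '.' (not opp) -> no flip
Dir S: first cell '.' (not opp) -> no flip
Dir SE: opp run (2,2) capped by B -> flip
All flips: (2,2)

Answer: ........
.B......
..B.....
.BWBB.B.
..WBWB..
..WWB...
..W.....
........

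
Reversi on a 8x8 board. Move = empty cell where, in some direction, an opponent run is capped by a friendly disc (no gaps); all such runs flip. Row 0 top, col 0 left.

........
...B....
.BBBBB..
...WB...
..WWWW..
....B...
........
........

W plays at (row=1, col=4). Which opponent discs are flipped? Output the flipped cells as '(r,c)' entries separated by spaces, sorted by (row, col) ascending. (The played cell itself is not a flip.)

Answer: (2,4) (3,4)

Derivation:
Dir NW: first cell '.' (not opp) -> no flip
Dir N: first cell '.' (not opp) -> no flip
Dir NE: first cell '.' (not opp) -> no flip
Dir W: opp run (1,3), next='.' -> no flip
Dir E: first cell '.' (not opp) -> no flip
Dir SW: opp run (2,3), next='.' -> no flip
Dir S: opp run (2,4) (3,4) capped by W -> flip
Dir SE: opp run (2,5), next='.' -> no flip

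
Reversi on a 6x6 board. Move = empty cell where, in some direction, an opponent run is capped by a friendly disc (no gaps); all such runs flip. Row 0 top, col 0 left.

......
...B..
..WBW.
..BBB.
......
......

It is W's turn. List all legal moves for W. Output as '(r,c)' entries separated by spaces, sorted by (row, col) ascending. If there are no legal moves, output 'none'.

Answer: (0,2) (0,4) (4,2) (4,4)

Derivation:
(0,2): flips 1 -> legal
(0,3): no bracket -> illegal
(0,4): flips 1 -> legal
(1,2): no bracket -> illegal
(1,4): no bracket -> illegal
(2,1): no bracket -> illegal
(2,5): no bracket -> illegal
(3,1): no bracket -> illegal
(3,5): no bracket -> illegal
(4,1): no bracket -> illegal
(4,2): flips 2 -> legal
(4,3): no bracket -> illegal
(4,4): flips 2 -> legal
(4,5): no bracket -> illegal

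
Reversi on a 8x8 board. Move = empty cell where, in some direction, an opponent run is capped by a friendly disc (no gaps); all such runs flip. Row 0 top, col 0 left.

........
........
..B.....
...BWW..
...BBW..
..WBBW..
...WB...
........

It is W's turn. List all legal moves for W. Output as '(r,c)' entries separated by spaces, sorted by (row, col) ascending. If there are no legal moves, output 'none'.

Answer: (1,1) (2,3) (3,2) (4,2) (6,2) (6,5) (7,3) (7,4)

Derivation:
(1,1): flips 3 -> legal
(1,2): no bracket -> illegal
(1,3): no bracket -> illegal
(2,1): no bracket -> illegal
(2,3): flips 3 -> legal
(2,4): no bracket -> illegal
(3,1): no bracket -> illegal
(3,2): flips 1 -> legal
(4,2): flips 2 -> legal
(6,2): flips 2 -> legal
(6,5): flips 1 -> legal
(7,3): flips 1 -> legal
(7,4): flips 3 -> legal
(7,5): no bracket -> illegal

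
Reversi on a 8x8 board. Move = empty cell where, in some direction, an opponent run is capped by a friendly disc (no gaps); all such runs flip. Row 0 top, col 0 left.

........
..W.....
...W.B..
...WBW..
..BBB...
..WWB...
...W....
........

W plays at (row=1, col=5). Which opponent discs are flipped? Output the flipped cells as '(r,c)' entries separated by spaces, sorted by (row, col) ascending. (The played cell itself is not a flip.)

Answer: (2,5)

Derivation:
Dir NW: first cell '.' (not opp) -> no flip
Dir N: first cell '.' (not opp) -> no flip
Dir NE: first cell '.' (not opp) -> no flip
Dir W: first cell '.' (not opp) -> no flip
Dir E: first cell '.' (not opp) -> no flip
Dir SW: first cell '.' (not opp) -> no flip
Dir S: opp run (2,5) capped by W -> flip
Dir SE: first cell '.' (not opp) -> no flip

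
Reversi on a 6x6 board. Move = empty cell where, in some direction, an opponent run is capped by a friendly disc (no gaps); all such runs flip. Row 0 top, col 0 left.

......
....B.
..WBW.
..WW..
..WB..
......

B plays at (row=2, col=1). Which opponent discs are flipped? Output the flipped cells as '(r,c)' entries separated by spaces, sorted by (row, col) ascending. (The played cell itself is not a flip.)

Answer: (2,2) (3,2)

Derivation:
Dir NW: first cell '.' (not opp) -> no flip
Dir N: first cell '.' (not opp) -> no flip
Dir NE: first cell '.' (not opp) -> no flip
Dir W: first cell '.' (not opp) -> no flip
Dir E: opp run (2,2) capped by B -> flip
Dir SW: first cell '.' (not opp) -> no flip
Dir S: first cell '.' (not opp) -> no flip
Dir SE: opp run (3,2) capped by B -> flip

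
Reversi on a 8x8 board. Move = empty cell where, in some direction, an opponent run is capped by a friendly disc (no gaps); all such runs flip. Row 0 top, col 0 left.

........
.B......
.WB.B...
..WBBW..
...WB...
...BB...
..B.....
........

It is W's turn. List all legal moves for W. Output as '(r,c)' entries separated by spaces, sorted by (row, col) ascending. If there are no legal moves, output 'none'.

Answer: (0,1) (1,2) (1,3) (2,3) (2,5) (4,5) (6,3) (6,5) (7,1)

Derivation:
(0,0): no bracket -> illegal
(0,1): flips 1 -> legal
(0,2): no bracket -> illegal
(1,0): no bracket -> illegal
(1,2): flips 1 -> legal
(1,3): flips 1 -> legal
(1,4): no bracket -> illegal
(1,5): no bracket -> illegal
(2,0): no bracket -> illegal
(2,3): flips 2 -> legal
(2,5): flips 1 -> legal
(3,1): no bracket -> illegal
(4,2): no bracket -> illegal
(4,5): flips 1 -> legal
(5,1): no bracket -> illegal
(5,2): no bracket -> illegal
(5,5): no bracket -> illegal
(6,1): no bracket -> illegal
(6,3): flips 1 -> legal
(6,4): no bracket -> illegal
(6,5): flips 1 -> legal
(7,1): flips 3 -> legal
(7,2): no bracket -> illegal
(7,3): no bracket -> illegal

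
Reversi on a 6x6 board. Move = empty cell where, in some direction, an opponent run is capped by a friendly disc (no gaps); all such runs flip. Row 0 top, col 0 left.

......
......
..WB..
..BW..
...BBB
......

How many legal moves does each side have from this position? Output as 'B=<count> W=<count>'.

Answer: B=4 W=6

Derivation:
-- B to move --
(1,1): flips 2 -> legal
(1,2): flips 1 -> legal
(1,3): no bracket -> illegal
(2,1): flips 1 -> legal
(2,4): no bracket -> illegal
(3,1): no bracket -> illegal
(3,4): flips 1 -> legal
(4,2): no bracket -> illegal
B mobility = 4
-- W to move --
(1,2): no bracket -> illegal
(1,3): flips 1 -> legal
(1,4): no bracket -> illegal
(2,1): no bracket -> illegal
(2,4): flips 1 -> legal
(3,1): flips 1 -> legal
(3,4): no bracket -> illegal
(3,5): no bracket -> illegal
(4,1): no bracket -> illegal
(4,2): flips 1 -> legal
(5,2): no bracket -> illegal
(5,3): flips 1 -> legal
(5,4): no bracket -> illegal
(5,5): flips 1 -> legal
W mobility = 6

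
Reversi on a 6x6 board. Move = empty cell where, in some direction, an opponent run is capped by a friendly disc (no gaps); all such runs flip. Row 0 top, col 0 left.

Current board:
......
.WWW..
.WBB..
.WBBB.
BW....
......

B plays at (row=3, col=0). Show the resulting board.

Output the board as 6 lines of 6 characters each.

Answer: ......
.WWW..
.WBB..
BBBBB.
BW....
......

Derivation:
Place B at (3,0); scan 8 dirs for brackets.
Dir NW: edge -> no flip
Dir N: first cell '.' (not opp) -> no flip
Dir NE: opp run (2,1) (1,2), next='.' -> no flip
Dir W: edge -> no flip
Dir E: opp run (3,1) capped by B -> flip
Dir SW: edge -> no flip
Dir S: first cell 'B' (not opp) -> no flip
Dir SE: opp run (4,1), next='.' -> no flip
All flips: (3,1)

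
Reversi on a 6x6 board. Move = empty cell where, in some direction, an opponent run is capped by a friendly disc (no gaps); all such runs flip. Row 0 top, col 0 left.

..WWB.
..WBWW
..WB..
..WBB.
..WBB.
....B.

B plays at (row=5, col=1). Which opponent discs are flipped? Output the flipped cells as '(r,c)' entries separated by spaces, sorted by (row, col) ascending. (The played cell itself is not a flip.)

Dir NW: first cell '.' (not opp) -> no flip
Dir N: first cell '.' (not opp) -> no flip
Dir NE: opp run (4,2) capped by B -> flip
Dir W: first cell '.' (not opp) -> no flip
Dir E: first cell '.' (not opp) -> no flip
Dir SW: edge -> no flip
Dir S: edge -> no flip
Dir SE: edge -> no flip

Answer: (4,2)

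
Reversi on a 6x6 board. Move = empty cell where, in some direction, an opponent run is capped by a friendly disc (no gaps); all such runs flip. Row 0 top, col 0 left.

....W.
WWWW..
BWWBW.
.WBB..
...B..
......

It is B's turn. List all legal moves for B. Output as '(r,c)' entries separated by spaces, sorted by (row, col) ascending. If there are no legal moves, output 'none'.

Answer: (0,0) (0,1) (0,2) (0,3) (1,5) (2,5) (3,0) (4,2)

Derivation:
(0,0): flips 3 -> legal
(0,1): flips 1 -> legal
(0,2): flips 3 -> legal
(0,3): flips 1 -> legal
(0,5): no bracket -> illegal
(1,4): no bracket -> illegal
(1,5): flips 1 -> legal
(2,5): flips 1 -> legal
(3,0): flips 1 -> legal
(3,4): no bracket -> illegal
(3,5): no bracket -> illegal
(4,0): no bracket -> illegal
(4,1): no bracket -> illegal
(4,2): flips 1 -> legal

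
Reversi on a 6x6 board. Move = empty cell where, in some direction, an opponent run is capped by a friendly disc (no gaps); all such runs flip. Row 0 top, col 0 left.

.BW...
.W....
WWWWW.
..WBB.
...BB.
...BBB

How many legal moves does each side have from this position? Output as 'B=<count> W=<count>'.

-- B to move --
(0,0): flips 2 -> legal
(0,3): flips 1 -> legal
(1,0): flips 2 -> legal
(1,2): flips 1 -> legal
(1,3): flips 1 -> legal
(1,4): flips 1 -> legal
(1,5): flips 1 -> legal
(2,5): no bracket -> illegal
(3,0): no bracket -> illegal
(3,1): flips 3 -> legal
(3,5): no bracket -> illegal
(4,1): no bracket -> illegal
(4,2): no bracket -> illegal
B mobility = 8
-- W to move --
(0,0): flips 1 -> legal
(1,0): no bracket -> illegal
(1,2): no bracket -> illegal
(2,5): no bracket -> illegal
(3,5): flips 2 -> legal
(4,2): flips 1 -> legal
(4,5): flips 1 -> legal
(5,2): no bracket -> illegal
W mobility = 4

Answer: B=8 W=4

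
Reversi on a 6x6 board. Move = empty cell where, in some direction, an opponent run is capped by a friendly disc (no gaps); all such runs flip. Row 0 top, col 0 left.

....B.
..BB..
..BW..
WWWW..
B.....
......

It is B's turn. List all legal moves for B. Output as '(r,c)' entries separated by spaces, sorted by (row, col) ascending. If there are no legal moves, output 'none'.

(1,4): no bracket -> illegal
(2,0): flips 1 -> legal
(2,1): no bracket -> illegal
(2,4): flips 1 -> legal
(3,4): flips 1 -> legal
(4,1): no bracket -> illegal
(4,2): flips 1 -> legal
(4,3): flips 2 -> legal
(4,4): flips 1 -> legal

Answer: (2,0) (2,4) (3,4) (4,2) (4,3) (4,4)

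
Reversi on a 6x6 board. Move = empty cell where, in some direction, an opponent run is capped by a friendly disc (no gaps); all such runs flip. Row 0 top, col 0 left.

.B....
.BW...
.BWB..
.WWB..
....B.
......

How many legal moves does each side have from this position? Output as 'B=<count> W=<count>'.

-- B to move --
(0,2): no bracket -> illegal
(0,3): flips 1 -> legal
(1,3): flips 1 -> legal
(2,0): no bracket -> illegal
(3,0): flips 2 -> legal
(4,0): no bracket -> illegal
(4,1): flips 2 -> legal
(4,2): no bracket -> illegal
(4,3): flips 1 -> legal
B mobility = 5
-- W to move --
(0,0): flips 1 -> legal
(0,2): no bracket -> illegal
(1,0): flips 2 -> legal
(1,3): no bracket -> illegal
(1,4): flips 1 -> legal
(2,0): flips 1 -> legal
(2,4): flips 1 -> legal
(3,0): flips 1 -> legal
(3,4): flips 2 -> legal
(3,5): no bracket -> illegal
(4,2): no bracket -> illegal
(4,3): no bracket -> illegal
(4,5): no bracket -> illegal
(5,3): no bracket -> illegal
(5,4): no bracket -> illegal
(5,5): flips 2 -> legal
W mobility = 8

Answer: B=5 W=8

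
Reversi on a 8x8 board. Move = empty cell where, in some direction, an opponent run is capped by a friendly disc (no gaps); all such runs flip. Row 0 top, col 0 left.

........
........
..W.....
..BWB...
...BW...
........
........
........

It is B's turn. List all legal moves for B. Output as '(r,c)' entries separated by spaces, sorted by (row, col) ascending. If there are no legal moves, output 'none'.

Answer: (1,2) (2,3) (4,5) (5,4)

Derivation:
(1,1): no bracket -> illegal
(1,2): flips 1 -> legal
(1,3): no bracket -> illegal
(2,1): no bracket -> illegal
(2,3): flips 1 -> legal
(2,4): no bracket -> illegal
(3,1): no bracket -> illegal
(3,5): no bracket -> illegal
(4,2): no bracket -> illegal
(4,5): flips 1 -> legal
(5,3): no bracket -> illegal
(5,4): flips 1 -> legal
(5,5): no bracket -> illegal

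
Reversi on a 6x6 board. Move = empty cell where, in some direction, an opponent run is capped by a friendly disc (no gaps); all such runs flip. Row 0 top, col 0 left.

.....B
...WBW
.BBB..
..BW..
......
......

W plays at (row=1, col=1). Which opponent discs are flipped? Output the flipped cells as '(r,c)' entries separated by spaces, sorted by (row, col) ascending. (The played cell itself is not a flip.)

Dir NW: first cell '.' (not opp) -> no flip
Dir N: first cell '.' (not opp) -> no flip
Dir NE: first cell '.' (not opp) -> no flip
Dir W: first cell '.' (not opp) -> no flip
Dir E: first cell '.' (not opp) -> no flip
Dir SW: first cell '.' (not opp) -> no flip
Dir S: opp run (2,1), next='.' -> no flip
Dir SE: opp run (2,2) capped by W -> flip

Answer: (2,2)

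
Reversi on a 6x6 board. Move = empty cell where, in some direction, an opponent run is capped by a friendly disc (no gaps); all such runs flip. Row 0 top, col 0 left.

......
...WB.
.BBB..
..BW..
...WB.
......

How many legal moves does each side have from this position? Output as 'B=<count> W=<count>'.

Answer: B=7 W=6

Derivation:
-- B to move --
(0,2): no bracket -> illegal
(0,3): flips 1 -> legal
(0,4): flips 1 -> legal
(1,2): flips 1 -> legal
(2,4): no bracket -> illegal
(3,4): flips 1 -> legal
(4,2): flips 1 -> legal
(5,2): no bracket -> illegal
(5,3): flips 2 -> legal
(5,4): flips 1 -> legal
B mobility = 7
-- W to move --
(0,3): no bracket -> illegal
(0,4): no bracket -> illegal
(0,5): no bracket -> illegal
(1,0): flips 2 -> legal
(1,1): flips 1 -> legal
(1,2): no bracket -> illegal
(1,5): flips 1 -> legal
(2,0): no bracket -> illegal
(2,4): no bracket -> illegal
(2,5): no bracket -> illegal
(3,0): no bracket -> illegal
(3,1): flips 2 -> legal
(3,4): no bracket -> illegal
(3,5): no bracket -> illegal
(4,1): no bracket -> illegal
(4,2): no bracket -> illegal
(4,5): flips 1 -> legal
(5,3): no bracket -> illegal
(5,4): no bracket -> illegal
(5,5): flips 1 -> legal
W mobility = 6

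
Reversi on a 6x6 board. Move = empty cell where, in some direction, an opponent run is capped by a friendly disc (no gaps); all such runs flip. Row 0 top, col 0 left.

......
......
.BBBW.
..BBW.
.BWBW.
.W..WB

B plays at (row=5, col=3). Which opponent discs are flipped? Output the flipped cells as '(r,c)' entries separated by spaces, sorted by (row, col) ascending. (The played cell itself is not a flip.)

Dir NW: opp run (4,2), next='.' -> no flip
Dir N: first cell 'B' (not opp) -> no flip
Dir NE: opp run (4,4), next='.' -> no flip
Dir W: first cell '.' (not opp) -> no flip
Dir E: opp run (5,4) capped by B -> flip
Dir SW: edge -> no flip
Dir S: edge -> no flip
Dir SE: edge -> no flip

Answer: (5,4)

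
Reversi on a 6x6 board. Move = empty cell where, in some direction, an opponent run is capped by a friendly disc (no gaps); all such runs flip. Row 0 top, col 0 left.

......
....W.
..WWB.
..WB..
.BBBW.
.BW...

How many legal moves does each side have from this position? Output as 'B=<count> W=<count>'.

-- B to move --
(0,3): no bracket -> illegal
(0,4): flips 1 -> legal
(0,5): flips 3 -> legal
(1,1): flips 1 -> legal
(1,2): flips 2 -> legal
(1,3): flips 1 -> legal
(1,5): no bracket -> illegal
(2,1): flips 3 -> legal
(2,5): no bracket -> illegal
(3,1): flips 1 -> legal
(3,4): no bracket -> illegal
(3,5): no bracket -> illegal
(4,5): flips 1 -> legal
(5,3): flips 1 -> legal
(5,4): no bracket -> illegal
(5,5): flips 1 -> legal
B mobility = 10
-- W to move --
(1,3): no bracket -> illegal
(1,5): no bracket -> illegal
(2,5): flips 1 -> legal
(3,0): flips 1 -> legal
(3,1): no bracket -> illegal
(3,4): flips 3 -> legal
(3,5): no bracket -> illegal
(4,0): flips 3 -> legal
(5,0): flips 2 -> legal
(5,3): flips 2 -> legal
(5,4): flips 1 -> legal
W mobility = 7

Answer: B=10 W=7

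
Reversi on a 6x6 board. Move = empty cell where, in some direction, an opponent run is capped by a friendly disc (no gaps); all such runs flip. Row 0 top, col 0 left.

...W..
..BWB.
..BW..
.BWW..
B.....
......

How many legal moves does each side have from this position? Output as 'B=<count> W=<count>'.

-- B to move --
(0,2): no bracket -> illegal
(0,4): flips 1 -> legal
(2,1): no bracket -> illegal
(2,4): flips 1 -> legal
(3,4): flips 3 -> legal
(4,1): flips 2 -> legal
(4,2): flips 1 -> legal
(4,3): no bracket -> illegal
(4,4): flips 1 -> legal
B mobility = 6
-- W to move --
(0,1): flips 1 -> legal
(0,2): flips 2 -> legal
(0,4): no bracket -> illegal
(0,5): flips 1 -> legal
(1,1): flips 2 -> legal
(1,5): flips 1 -> legal
(2,0): no bracket -> illegal
(2,1): flips 2 -> legal
(2,4): no bracket -> illegal
(2,5): flips 1 -> legal
(3,0): flips 1 -> legal
(4,1): no bracket -> illegal
(4,2): no bracket -> illegal
(5,0): no bracket -> illegal
(5,1): no bracket -> illegal
W mobility = 8

Answer: B=6 W=8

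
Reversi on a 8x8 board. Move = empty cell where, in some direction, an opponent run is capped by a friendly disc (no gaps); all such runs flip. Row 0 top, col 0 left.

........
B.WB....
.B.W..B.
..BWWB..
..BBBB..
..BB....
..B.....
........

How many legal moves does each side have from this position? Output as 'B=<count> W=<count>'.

Answer: B=7 W=12

Derivation:
-- B to move --
(0,1): flips 3 -> legal
(0,2): no bracket -> illegal
(0,3): flips 1 -> legal
(1,1): flips 1 -> legal
(1,4): flips 1 -> legal
(2,2): flips 1 -> legal
(2,4): flips 2 -> legal
(2,5): flips 1 -> legal
B mobility = 7
-- W to move --
(0,0): no bracket -> illegal
(0,1): no bracket -> illegal
(0,2): no bracket -> illegal
(0,3): flips 1 -> legal
(0,4): no bracket -> illegal
(1,1): no bracket -> illegal
(1,4): flips 1 -> legal
(1,5): no bracket -> illegal
(1,6): no bracket -> illegal
(1,7): no bracket -> illegal
(2,0): no bracket -> illegal
(2,2): no bracket -> illegal
(2,4): no bracket -> illegal
(2,5): no bracket -> illegal
(2,7): no bracket -> illegal
(3,0): flips 1 -> legal
(3,1): flips 1 -> legal
(3,6): flips 1 -> legal
(3,7): no bracket -> illegal
(4,1): flips 1 -> legal
(4,6): no bracket -> illegal
(5,1): flips 1 -> legal
(5,4): flips 1 -> legal
(5,5): flips 1 -> legal
(5,6): flips 1 -> legal
(6,1): flips 2 -> legal
(6,3): flips 2 -> legal
(6,4): no bracket -> illegal
(7,1): no bracket -> illegal
(7,2): no bracket -> illegal
(7,3): no bracket -> illegal
W mobility = 12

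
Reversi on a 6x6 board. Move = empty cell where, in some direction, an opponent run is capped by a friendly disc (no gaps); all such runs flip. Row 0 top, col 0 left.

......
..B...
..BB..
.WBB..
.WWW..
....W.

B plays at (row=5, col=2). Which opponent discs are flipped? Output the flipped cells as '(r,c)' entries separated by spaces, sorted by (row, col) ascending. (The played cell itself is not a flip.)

Answer: (4,2)

Derivation:
Dir NW: opp run (4,1), next='.' -> no flip
Dir N: opp run (4,2) capped by B -> flip
Dir NE: opp run (4,3), next='.' -> no flip
Dir W: first cell '.' (not opp) -> no flip
Dir E: first cell '.' (not opp) -> no flip
Dir SW: edge -> no flip
Dir S: edge -> no flip
Dir SE: edge -> no flip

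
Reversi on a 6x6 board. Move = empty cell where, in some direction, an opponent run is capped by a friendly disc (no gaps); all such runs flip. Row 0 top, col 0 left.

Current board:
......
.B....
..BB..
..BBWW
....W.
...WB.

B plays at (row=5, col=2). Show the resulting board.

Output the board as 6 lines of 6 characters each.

Place B at (5,2); scan 8 dirs for brackets.
Dir NW: first cell '.' (not opp) -> no flip
Dir N: first cell '.' (not opp) -> no flip
Dir NE: first cell '.' (not opp) -> no flip
Dir W: first cell '.' (not opp) -> no flip
Dir E: opp run (5,3) capped by B -> flip
Dir SW: edge -> no flip
Dir S: edge -> no flip
Dir SE: edge -> no flip
All flips: (5,3)

Answer: ......
.B....
..BB..
..BBWW
....W.
..BBB.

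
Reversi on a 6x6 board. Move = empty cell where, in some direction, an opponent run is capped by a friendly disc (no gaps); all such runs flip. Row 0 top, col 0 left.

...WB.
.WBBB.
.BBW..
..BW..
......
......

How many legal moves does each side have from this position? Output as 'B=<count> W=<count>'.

Answer: B=8 W=8

Derivation:
-- B to move --
(0,0): flips 1 -> legal
(0,1): flips 1 -> legal
(0,2): flips 1 -> legal
(1,0): flips 1 -> legal
(2,0): no bracket -> illegal
(2,4): flips 1 -> legal
(3,4): flips 2 -> legal
(4,2): no bracket -> illegal
(4,3): flips 2 -> legal
(4,4): flips 1 -> legal
B mobility = 8
-- W to move --
(0,1): flips 1 -> legal
(0,2): no bracket -> illegal
(0,5): flips 2 -> legal
(1,0): no bracket -> illegal
(1,5): flips 3 -> legal
(2,0): flips 2 -> legal
(2,4): no bracket -> illegal
(2,5): flips 1 -> legal
(3,0): flips 2 -> legal
(3,1): flips 2 -> legal
(4,1): flips 1 -> legal
(4,2): no bracket -> illegal
(4,3): no bracket -> illegal
W mobility = 8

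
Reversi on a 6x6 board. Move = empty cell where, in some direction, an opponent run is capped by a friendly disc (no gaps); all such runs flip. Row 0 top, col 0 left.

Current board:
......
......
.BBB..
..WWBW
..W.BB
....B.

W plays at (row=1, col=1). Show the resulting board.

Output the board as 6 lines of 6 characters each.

Place W at (1,1); scan 8 dirs for brackets.
Dir NW: first cell '.' (not opp) -> no flip
Dir N: first cell '.' (not opp) -> no flip
Dir NE: first cell '.' (not opp) -> no flip
Dir W: first cell '.' (not opp) -> no flip
Dir E: first cell '.' (not opp) -> no flip
Dir SW: first cell '.' (not opp) -> no flip
Dir S: opp run (2,1), next='.' -> no flip
Dir SE: opp run (2,2) capped by W -> flip
All flips: (2,2)

Answer: ......
.W....
.BWB..
..WWBW
..W.BB
....B.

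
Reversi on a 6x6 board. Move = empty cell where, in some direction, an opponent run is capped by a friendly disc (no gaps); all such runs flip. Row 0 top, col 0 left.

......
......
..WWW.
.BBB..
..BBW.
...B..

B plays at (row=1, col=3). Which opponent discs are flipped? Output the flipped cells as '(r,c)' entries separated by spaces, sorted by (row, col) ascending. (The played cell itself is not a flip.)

Answer: (2,2) (2,3)

Derivation:
Dir NW: first cell '.' (not opp) -> no flip
Dir N: first cell '.' (not opp) -> no flip
Dir NE: first cell '.' (not opp) -> no flip
Dir W: first cell '.' (not opp) -> no flip
Dir E: first cell '.' (not opp) -> no flip
Dir SW: opp run (2,2) capped by B -> flip
Dir S: opp run (2,3) capped by B -> flip
Dir SE: opp run (2,4), next='.' -> no flip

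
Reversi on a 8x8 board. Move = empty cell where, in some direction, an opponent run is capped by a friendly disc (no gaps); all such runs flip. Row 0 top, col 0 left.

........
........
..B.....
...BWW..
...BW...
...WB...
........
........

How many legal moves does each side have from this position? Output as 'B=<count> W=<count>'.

Answer: B=7 W=7

Derivation:
-- B to move --
(2,3): no bracket -> illegal
(2,4): flips 2 -> legal
(2,5): flips 1 -> legal
(2,6): no bracket -> illegal
(3,6): flips 2 -> legal
(4,2): no bracket -> illegal
(4,5): flips 1 -> legal
(4,6): no bracket -> illegal
(5,2): flips 1 -> legal
(5,5): flips 1 -> legal
(6,2): no bracket -> illegal
(6,3): flips 1 -> legal
(6,4): no bracket -> illegal
B mobility = 7
-- W to move --
(1,1): flips 2 -> legal
(1,2): no bracket -> illegal
(1,3): no bracket -> illegal
(2,1): no bracket -> illegal
(2,3): flips 2 -> legal
(2,4): no bracket -> illegal
(3,1): no bracket -> illegal
(3,2): flips 1 -> legal
(4,2): flips 1 -> legal
(4,5): no bracket -> illegal
(5,2): flips 1 -> legal
(5,5): flips 1 -> legal
(6,3): no bracket -> illegal
(6,4): flips 1 -> legal
(6,5): no bracket -> illegal
W mobility = 7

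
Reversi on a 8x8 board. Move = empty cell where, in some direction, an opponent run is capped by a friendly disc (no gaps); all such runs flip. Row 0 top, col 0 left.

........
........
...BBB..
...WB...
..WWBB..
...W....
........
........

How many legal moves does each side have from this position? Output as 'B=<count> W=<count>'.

Answer: B=7 W=6

Derivation:
-- B to move --
(2,2): flips 1 -> legal
(3,1): no bracket -> illegal
(3,2): flips 1 -> legal
(4,1): flips 2 -> legal
(5,1): flips 2 -> legal
(5,2): flips 1 -> legal
(5,4): no bracket -> illegal
(6,2): flips 1 -> legal
(6,3): flips 3 -> legal
(6,4): no bracket -> illegal
B mobility = 7
-- W to move --
(1,2): no bracket -> illegal
(1,3): flips 1 -> legal
(1,4): no bracket -> illegal
(1,5): flips 1 -> legal
(1,6): flips 2 -> legal
(2,2): no bracket -> illegal
(2,6): no bracket -> illegal
(3,2): no bracket -> illegal
(3,5): flips 2 -> legal
(3,6): no bracket -> illegal
(4,6): flips 2 -> legal
(5,4): no bracket -> illegal
(5,5): flips 1 -> legal
(5,6): no bracket -> illegal
W mobility = 6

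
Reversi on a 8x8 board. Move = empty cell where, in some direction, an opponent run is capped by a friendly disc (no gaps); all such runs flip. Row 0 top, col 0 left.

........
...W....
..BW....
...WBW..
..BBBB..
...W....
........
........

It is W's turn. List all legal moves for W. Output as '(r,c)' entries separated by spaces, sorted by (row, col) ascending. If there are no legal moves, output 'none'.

Answer: (1,1) (2,1) (3,1) (5,1) (5,5) (5,6)

Derivation:
(1,1): flips 1 -> legal
(1,2): no bracket -> illegal
(2,1): flips 1 -> legal
(2,4): no bracket -> illegal
(2,5): no bracket -> illegal
(3,1): flips 2 -> legal
(3,2): no bracket -> illegal
(3,6): no bracket -> illegal
(4,1): no bracket -> illegal
(4,6): no bracket -> illegal
(5,1): flips 1 -> legal
(5,2): no bracket -> illegal
(5,4): no bracket -> illegal
(5,5): flips 2 -> legal
(5,6): flips 2 -> legal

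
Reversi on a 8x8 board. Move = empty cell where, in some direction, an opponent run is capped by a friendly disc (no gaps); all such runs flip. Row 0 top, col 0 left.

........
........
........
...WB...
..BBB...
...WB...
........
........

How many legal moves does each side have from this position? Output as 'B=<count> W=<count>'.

Answer: B=8 W=4

Derivation:
-- B to move --
(2,2): flips 1 -> legal
(2,3): flips 1 -> legal
(2,4): flips 1 -> legal
(3,2): flips 1 -> legal
(5,2): flips 1 -> legal
(6,2): flips 1 -> legal
(6,3): flips 1 -> legal
(6,4): flips 1 -> legal
B mobility = 8
-- W to move --
(2,3): no bracket -> illegal
(2,4): no bracket -> illegal
(2,5): no bracket -> illegal
(3,1): flips 1 -> legal
(3,2): no bracket -> illegal
(3,5): flips 2 -> legal
(4,1): no bracket -> illegal
(4,5): no bracket -> illegal
(5,1): flips 1 -> legal
(5,2): no bracket -> illegal
(5,5): flips 2 -> legal
(6,3): no bracket -> illegal
(6,4): no bracket -> illegal
(6,5): no bracket -> illegal
W mobility = 4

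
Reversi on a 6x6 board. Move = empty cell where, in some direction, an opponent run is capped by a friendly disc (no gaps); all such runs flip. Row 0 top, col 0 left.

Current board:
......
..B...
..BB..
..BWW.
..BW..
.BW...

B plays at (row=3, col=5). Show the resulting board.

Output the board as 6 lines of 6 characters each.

Answer: ......
..B...
..BB..
..BBBB
..BW..
.BW...

Derivation:
Place B at (3,5); scan 8 dirs for brackets.
Dir NW: first cell '.' (not opp) -> no flip
Dir N: first cell '.' (not opp) -> no flip
Dir NE: edge -> no flip
Dir W: opp run (3,4) (3,3) capped by B -> flip
Dir E: edge -> no flip
Dir SW: first cell '.' (not opp) -> no flip
Dir S: first cell '.' (not opp) -> no flip
Dir SE: edge -> no flip
All flips: (3,3) (3,4)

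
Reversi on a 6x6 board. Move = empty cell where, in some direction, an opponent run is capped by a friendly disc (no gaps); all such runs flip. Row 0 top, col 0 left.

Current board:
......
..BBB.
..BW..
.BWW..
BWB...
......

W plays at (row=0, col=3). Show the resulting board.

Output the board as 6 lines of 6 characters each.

Place W at (0,3); scan 8 dirs for brackets.
Dir NW: edge -> no flip
Dir N: edge -> no flip
Dir NE: edge -> no flip
Dir W: first cell '.' (not opp) -> no flip
Dir E: first cell '.' (not opp) -> no flip
Dir SW: opp run (1,2), next='.' -> no flip
Dir S: opp run (1,3) capped by W -> flip
Dir SE: opp run (1,4), next='.' -> no flip
All flips: (1,3)

Answer: ...W..
..BWB.
..BW..
.BWW..
BWB...
......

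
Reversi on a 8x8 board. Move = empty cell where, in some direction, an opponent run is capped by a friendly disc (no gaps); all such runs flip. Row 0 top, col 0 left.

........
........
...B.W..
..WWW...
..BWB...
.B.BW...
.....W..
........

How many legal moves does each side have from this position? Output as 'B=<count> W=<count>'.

Answer: B=6 W=9

Derivation:
-- B to move --
(1,4): no bracket -> illegal
(1,5): no bracket -> illegal
(1,6): no bracket -> illegal
(2,1): no bracket -> illegal
(2,2): flips 2 -> legal
(2,4): flips 2 -> legal
(2,6): no bracket -> illegal
(3,1): no bracket -> illegal
(3,5): no bracket -> illegal
(3,6): no bracket -> illegal
(4,1): flips 1 -> legal
(4,5): flips 1 -> legal
(5,2): no bracket -> illegal
(5,5): flips 1 -> legal
(5,6): no bracket -> illegal
(6,3): no bracket -> illegal
(6,4): flips 1 -> legal
(6,6): no bracket -> illegal
(7,4): no bracket -> illegal
(7,5): no bracket -> illegal
(7,6): no bracket -> illegal
B mobility = 6
-- W to move --
(1,2): flips 1 -> legal
(1,3): flips 1 -> legal
(1,4): flips 1 -> legal
(2,2): no bracket -> illegal
(2,4): no bracket -> illegal
(3,1): no bracket -> illegal
(3,5): no bracket -> illegal
(4,0): no bracket -> illegal
(4,1): flips 1 -> legal
(4,5): flips 1 -> legal
(5,0): no bracket -> illegal
(5,2): flips 2 -> legal
(5,5): flips 1 -> legal
(6,0): flips 2 -> legal
(6,1): no bracket -> illegal
(6,2): no bracket -> illegal
(6,3): flips 1 -> legal
(6,4): no bracket -> illegal
W mobility = 9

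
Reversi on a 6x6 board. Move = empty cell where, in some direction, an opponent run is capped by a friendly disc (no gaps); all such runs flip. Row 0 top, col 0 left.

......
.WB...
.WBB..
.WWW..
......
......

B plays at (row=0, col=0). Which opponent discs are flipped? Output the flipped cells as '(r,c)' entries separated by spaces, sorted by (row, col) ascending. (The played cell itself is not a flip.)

Dir NW: edge -> no flip
Dir N: edge -> no flip
Dir NE: edge -> no flip
Dir W: edge -> no flip
Dir E: first cell '.' (not opp) -> no flip
Dir SW: edge -> no flip
Dir S: first cell '.' (not opp) -> no flip
Dir SE: opp run (1,1) capped by B -> flip

Answer: (1,1)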